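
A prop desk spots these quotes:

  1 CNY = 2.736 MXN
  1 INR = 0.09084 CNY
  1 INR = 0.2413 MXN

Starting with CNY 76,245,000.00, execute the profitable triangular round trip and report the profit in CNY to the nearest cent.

Profitable loop is CNY → MXN → INR → CNY:
CNY 76,245,000.00 × 2.736 = MXN 208,606,320.00
MXN 208,606,320.00 ÷ 0.2413 = INR 864,510,236.22
INR 864,510,236.22 × 0.09084 = CNY 78,532,109.86
Profit = CNY 78,532,109.86 − CNY 76,245,000.00

Profit: CNY 2,287,109.86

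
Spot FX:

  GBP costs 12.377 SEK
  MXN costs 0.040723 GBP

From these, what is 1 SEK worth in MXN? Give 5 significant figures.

1 SEK ÷ 12.377 = 0.080795 GBP
0.080795 GBP ÷ 0.040723 = 1.98401 MXN

SEK/MXN = 1.9840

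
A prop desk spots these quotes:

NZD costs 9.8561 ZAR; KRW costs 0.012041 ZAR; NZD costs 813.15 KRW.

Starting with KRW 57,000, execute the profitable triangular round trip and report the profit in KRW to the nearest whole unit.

Profitable loop is KRW → NZD → ZAR → KRW:
KRW 57,000 ÷ 813.15 = NZD 70.10
NZD 70.10 × 9.8561 = ZAR 690.89
ZAR 690.89 ÷ 0.012041 = KRW 57,378
Profit = KRW 57,378 − KRW 57,000

Profit: KRW 378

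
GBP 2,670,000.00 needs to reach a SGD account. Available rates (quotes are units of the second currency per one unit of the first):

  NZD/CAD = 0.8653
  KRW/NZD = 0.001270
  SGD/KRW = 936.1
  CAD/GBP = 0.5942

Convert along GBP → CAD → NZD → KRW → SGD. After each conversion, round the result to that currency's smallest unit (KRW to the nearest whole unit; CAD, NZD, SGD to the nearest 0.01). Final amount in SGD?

GBP 2,670,000.00 ÷ 0.5942 = CAD 4,493,436.55
CAD 4,493,436.55 ÷ 0.8653 = NZD 5,192,923.32
NZD 5,192,923.32 ÷ 0.001270 = KRW 4,088,916,000
KRW 4,088,916,000 ÷ 936.1 = SGD 4,368,033.33

SGD 4,368,033.33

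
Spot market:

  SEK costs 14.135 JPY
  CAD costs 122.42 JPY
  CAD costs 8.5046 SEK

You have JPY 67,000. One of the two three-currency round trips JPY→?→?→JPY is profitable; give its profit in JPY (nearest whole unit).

Profitable loop is JPY → SEK → CAD → JPY:
JPY 67,000 ÷ 14.135 = SEK 4,740.01
SEK 4,740.01 ÷ 8.5046 = CAD 557.35
CAD 557.35 × 122.42 = JPY 68,230
Profit = JPY 68,230 − JPY 67,000

Profit: JPY 1,230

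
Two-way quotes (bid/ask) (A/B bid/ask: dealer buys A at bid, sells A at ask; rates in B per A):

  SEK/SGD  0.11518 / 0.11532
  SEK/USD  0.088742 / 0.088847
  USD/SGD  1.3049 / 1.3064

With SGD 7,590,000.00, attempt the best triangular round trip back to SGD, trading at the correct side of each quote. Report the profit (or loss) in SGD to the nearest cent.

Best loop SGD → SEK → USD → SGD:
SGD 7,590,000.00 ÷ 0.11532 (buy SEK at ask) = SEK 65,816,857.44
SEK 65,816,857.44 × 0.088742 (sell SEK at bid) = USD 5,840,719.56
USD 5,840,719.56 × 1.3049 (sell USD at bid) = SGD 7,621,554.96

Net profit: SGD 31,554.96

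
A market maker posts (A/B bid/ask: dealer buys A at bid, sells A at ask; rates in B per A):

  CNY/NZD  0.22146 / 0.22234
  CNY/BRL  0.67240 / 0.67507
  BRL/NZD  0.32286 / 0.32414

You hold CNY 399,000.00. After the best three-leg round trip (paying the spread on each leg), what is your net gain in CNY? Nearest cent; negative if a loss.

Best loop CNY → NZD → BRL → CNY:
CNY 399,000.00 × 0.22146 (sell CNY at bid) = NZD 88,362.54
NZD 88,362.54 ÷ 0.32414 (buy BRL at ask) = BRL 272,606.10
BRL 272,606.10 ÷ 0.67507 (buy CNY at ask) = CNY 403,819.01

Net profit: CNY 4,819.01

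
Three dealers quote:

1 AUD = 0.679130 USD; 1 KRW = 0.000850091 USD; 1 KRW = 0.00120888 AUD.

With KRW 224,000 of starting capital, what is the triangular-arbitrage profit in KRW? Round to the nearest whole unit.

Profit: KRW 7,941

Profitable loop is KRW → USD → AUD → KRW:
KRW 224,000 × 0.000850091 = USD 190.42
USD 190.42 ÷ 0.679130 = AUD 280.39
AUD 280.39 ÷ 0.00120888 = KRW 231,941
Profit = KRW 231,941 − KRW 224,000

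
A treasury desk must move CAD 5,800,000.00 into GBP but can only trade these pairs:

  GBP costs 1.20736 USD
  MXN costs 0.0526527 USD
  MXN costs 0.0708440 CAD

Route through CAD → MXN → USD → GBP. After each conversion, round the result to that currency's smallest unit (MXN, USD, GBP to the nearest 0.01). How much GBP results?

CAD 5,800,000.00 ÷ 0.0708440 = MXN 81,870,024.28
MXN 81,870,024.28 × 0.0526527 = USD 4,310,677.83
USD 4,310,677.83 ÷ 1.20736 = GBP 3,570,333.48

GBP 3,570,333.48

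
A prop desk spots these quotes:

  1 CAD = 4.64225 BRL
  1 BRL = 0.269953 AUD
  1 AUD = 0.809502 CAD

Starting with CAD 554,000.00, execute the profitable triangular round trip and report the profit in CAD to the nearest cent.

Profitable loop is CAD → BRL → AUD → CAD:
CAD 554,000.00 × 4.64225 = BRL 2,571,806.50
BRL 2,571,806.50 × 0.269953 = AUD 694,266.88
AUD 694,266.88 × 0.809502 = CAD 562,010.43
Profit = CAD 562,010.43 − CAD 554,000.00

Profit: CAD 8,010.43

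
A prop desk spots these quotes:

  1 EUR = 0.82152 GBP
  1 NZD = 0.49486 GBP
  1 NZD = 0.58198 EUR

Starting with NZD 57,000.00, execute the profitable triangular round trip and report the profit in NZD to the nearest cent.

Profit: NZD 1,997.15

Profitable loop is NZD → GBP → EUR → NZD:
NZD 57,000.00 × 0.49486 = GBP 28,207.02
GBP 28,207.02 ÷ 0.82152 = EUR 34,335.16
EUR 34,335.16 ÷ 0.58198 = NZD 58,997.15
Profit = NZD 58,997.15 − NZD 57,000.00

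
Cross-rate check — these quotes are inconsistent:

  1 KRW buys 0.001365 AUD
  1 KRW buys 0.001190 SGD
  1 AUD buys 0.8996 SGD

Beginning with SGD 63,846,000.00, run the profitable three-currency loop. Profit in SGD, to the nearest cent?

Profit: SGD 2,036,311.84

Profitable loop is SGD → KRW → AUD → SGD:
SGD 63,846,000.00 ÷ 0.001190 = KRW 53,652,100,840
KRW 53,652,100,840 × 0.001365 = AUD 73,235,117.65
AUD 73,235,117.65 × 0.8996 = SGD 65,882,311.84
Profit = SGD 65,882,311.84 − SGD 63,846,000.00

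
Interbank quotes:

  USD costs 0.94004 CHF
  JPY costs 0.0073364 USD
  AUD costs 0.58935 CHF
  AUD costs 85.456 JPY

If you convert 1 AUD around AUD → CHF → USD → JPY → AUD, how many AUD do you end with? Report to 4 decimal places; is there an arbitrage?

Around AUD → CHF → USD → JPY → AUD: 1 × 0.58935 ÷ 0.94004 ÷ 0.0073364 ÷ 85.456 = 1.000003
Product ≈ 1 (deviation 0.000%, within rounding noise).

1.0000 (no arbitrage)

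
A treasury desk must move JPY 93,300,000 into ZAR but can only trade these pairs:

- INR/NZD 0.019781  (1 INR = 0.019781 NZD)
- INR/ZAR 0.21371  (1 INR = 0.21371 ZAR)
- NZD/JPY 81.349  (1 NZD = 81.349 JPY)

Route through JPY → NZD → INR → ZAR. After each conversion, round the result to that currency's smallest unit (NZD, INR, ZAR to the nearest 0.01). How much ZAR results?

ZAR 12,390,990.61

JPY 93,300,000 ÷ 81.349 = NZD 1,146,910.23
NZD 1,146,910.23 ÷ 0.019781 = INR 57,980,396.85
INR 57,980,396.85 × 0.21371 = ZAR 12,390,990.61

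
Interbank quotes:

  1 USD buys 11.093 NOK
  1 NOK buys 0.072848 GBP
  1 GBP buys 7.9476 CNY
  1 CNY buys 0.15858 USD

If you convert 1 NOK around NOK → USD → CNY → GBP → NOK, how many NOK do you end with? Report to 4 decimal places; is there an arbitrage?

0.9819 (arbitrage exists)

Around NOK → USD → CNY → GBP → NOK: 1 ÷ 11.093 ÷ 0.15858 ÷ 7.9476 ÷ 0.072848 = 0.981859
Product < 1; profitable direction is NOK → GBP → CNY → USD → NOK.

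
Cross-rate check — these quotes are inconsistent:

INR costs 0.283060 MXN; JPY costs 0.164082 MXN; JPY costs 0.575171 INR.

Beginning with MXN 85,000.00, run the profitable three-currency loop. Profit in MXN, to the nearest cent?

Profit: MXN 665.19

Profitable loop is MXN → INR → JPY → MXN:
MXN 85,000.00 ÷ 0.283060 = INR 300,289.69
INR 300,289.69 ÷ 0.575171 = JPY 522,088
JPY 522,088 × 0.164082 = MXN 85,665.19
Profit = MXN 85,665.19 − MXN 85,000.00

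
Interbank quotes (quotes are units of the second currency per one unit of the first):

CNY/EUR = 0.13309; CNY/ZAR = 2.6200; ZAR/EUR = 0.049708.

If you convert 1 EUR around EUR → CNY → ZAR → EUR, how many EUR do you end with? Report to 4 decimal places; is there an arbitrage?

0.9785 (arbitrage exists)

Around EUR → CNY → ZAR → EUR: 1 ÷ 0.13309 × 2.6200 × 0.049708 = 0.978548
Product < 1; profitable direction is EUR → ZAR → CNY → EUR.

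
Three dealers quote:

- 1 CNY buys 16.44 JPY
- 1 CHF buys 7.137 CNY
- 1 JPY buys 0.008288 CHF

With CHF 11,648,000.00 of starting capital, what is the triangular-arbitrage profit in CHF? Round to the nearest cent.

Profit: CHF 329,994.51

Profitable loop is CHF → JPY → CNY → CHF:
CHF 11,648,000.00 ÷ 0.008288 = JPY 1,405,405,405
JPY 1,405,405,405 ÷ 16.44 = CNY 85,486,946.80
CNY 85,486,946.80 ÷ 7.137 = CHF 11,977,994.51
Profit = CHF 11,977,994.51 − CHF 11,648,000.00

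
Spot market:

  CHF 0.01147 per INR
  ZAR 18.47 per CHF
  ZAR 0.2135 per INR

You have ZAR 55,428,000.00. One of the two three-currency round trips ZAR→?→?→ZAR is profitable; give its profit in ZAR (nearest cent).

Profitable loop is ZAR → CHF → INR → ZAR:
ZAR 55,428,000.00 ÷ 18.47 = CHF 3,000,974.55
CHF 3,000,974.55 ÷ 0.01147 = INR 261,636,839.87
INR 261,636,839.87 × 0.2135 = ZAR 55,859,465.31
Profit = ZAR 55,859,465.31 − ZAR 55,428,000.00

Profit: ZAR 431,465.31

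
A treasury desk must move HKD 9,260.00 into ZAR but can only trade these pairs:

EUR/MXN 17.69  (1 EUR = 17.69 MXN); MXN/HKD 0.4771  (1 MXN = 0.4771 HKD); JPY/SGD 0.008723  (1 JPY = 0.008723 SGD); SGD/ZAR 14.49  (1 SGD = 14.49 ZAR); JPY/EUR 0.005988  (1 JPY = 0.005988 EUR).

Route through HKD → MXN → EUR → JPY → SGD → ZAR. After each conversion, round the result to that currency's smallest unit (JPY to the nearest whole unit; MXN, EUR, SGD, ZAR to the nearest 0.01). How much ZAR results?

ZAR 23,159.37

HKD 9,260.00 ÷ 0.4771 = MXN 19,408.93
MXN 19,408.93 ÷ 17.69 = EUR 1,097.17
EUR 1,097.17 ÷ 0.005988 = JPY 183,228
JPY 183,228 × 0.008723 = SGD 1,598.30
SGD 1,598.30 × 14.49 = ZAR 23,159.37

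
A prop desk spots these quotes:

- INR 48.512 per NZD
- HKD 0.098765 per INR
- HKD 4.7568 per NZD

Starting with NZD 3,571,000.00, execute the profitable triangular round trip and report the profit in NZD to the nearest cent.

Profitable loop is NZD → INR → HKD → NZD:
NZD 3,571,000.00 × 48.512 = INR 173,236,352.00
INR 173,236,352.00 × 0.098765 = HKD 17,109,688.31
HKD 17,109,688.31 ÷ 4.7568 = NZD 3,596,890.41
Profit = NZD 3,596,890.41 − NZD 3,571,000.00

Profit: NZD 25,890.41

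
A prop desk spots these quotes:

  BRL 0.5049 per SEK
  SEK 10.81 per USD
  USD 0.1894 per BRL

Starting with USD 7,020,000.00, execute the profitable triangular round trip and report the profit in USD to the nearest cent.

Profitable loop is USD → SEK → BRL → USD:
USD 7,020,000.00 × 10.81 = SEK 75,886,200.00
SEK 75,886,200.00 × 0.5049 = BRL 38,314,942.38
BRL 38,314,942.38 × 0.1894 = USD 7,256,850.09
Profit = USD 7,256,850.09 − USD 7,020,000.00

Profit: USD 236,850.09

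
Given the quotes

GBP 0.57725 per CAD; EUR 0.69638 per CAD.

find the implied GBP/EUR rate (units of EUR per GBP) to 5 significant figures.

1 GBP ÷ 0.57725 = 1.73235 CAD
1.73235 CAD × 0.69638 = 1.20638 EUR

GBP/EUR = 1.2064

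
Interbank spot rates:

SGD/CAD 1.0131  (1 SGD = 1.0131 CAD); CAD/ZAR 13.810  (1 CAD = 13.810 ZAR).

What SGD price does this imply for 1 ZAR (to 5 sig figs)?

1 ZAR ÷ 13.810 = 0.0724113 CAD
0.0724113 CAD ÷ 1.0131 = 0.071475 SGD

ZAR/SGD = 0.071475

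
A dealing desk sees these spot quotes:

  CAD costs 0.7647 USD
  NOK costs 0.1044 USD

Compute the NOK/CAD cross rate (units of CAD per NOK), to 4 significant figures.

NOK/CAD = 0.1365

1 NOK × 0.1044 = 0.1044 USD
0.1044 USD ÷ 0.7647 = 0.136524 CAD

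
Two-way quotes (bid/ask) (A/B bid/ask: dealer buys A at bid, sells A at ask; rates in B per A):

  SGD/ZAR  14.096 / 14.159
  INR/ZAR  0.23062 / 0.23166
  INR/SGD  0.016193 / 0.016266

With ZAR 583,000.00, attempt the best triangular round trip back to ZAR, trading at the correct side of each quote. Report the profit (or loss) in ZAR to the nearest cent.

Net profit: ZAR 783.98

Best loop ZAR → SGD → INR → ZAR:
ZAR 583,000.00 ÷ 14.159 (buy SGD at ask) = SGD 41,175.22
SGD 41,175.22 ÷ 0.016266 (buy INR at ask) = INR 2,531,367.53
INR 2,531,367.53 × 0.23062 (sell INR at bid) = ZAR 583,783.98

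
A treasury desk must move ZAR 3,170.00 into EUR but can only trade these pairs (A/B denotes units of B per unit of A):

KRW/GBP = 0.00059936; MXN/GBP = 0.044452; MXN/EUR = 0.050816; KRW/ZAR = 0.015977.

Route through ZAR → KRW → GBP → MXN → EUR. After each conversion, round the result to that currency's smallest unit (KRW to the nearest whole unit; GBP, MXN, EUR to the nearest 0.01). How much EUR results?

ZAR 3,170.00 ÷ 0.015977 = KRW 198,410
KRW 198,410 × 0.00059936 = GBP 118.92
GBP 118.92 ÷ 0.044452 = MXN 2,675.25
MXN 2,675.25 × 0.050816 = EUR 135.95

EUR 135.95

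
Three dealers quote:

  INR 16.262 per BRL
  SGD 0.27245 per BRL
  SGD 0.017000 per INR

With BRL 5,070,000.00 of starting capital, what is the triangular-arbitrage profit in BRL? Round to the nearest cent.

Profit: BRL 74,510.11

Profitable loop is BRL → INR → SGD → BRL:
BRL 5,070,000.00 × 16.262 = INR 82,448,340.00
INR 82,448,340.00 × 0.017000 = SGD 1,401,621.78
SGD 1,401,621.78 ÷ 0.27245 = BRL 5,144,510.11
Profit = BRL 5,144,510.11 − BRL 5,070,000.00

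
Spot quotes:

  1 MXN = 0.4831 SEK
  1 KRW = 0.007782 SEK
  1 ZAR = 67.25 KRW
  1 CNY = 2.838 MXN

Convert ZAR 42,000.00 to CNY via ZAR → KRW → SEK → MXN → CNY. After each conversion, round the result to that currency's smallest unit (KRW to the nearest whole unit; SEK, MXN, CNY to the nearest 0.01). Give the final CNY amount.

ZAR 42,000.00 × 67.25 = KRW 2,824,500
KRW 2,824,500 × 0.007782 = SEK 21,980.26
SEK 21,980.26 ÷ 0.4831 = MXN 45,498.36
MXN 45,498.36 ÷ 2.838 = CNY 16,031.84

CNY 16,031.84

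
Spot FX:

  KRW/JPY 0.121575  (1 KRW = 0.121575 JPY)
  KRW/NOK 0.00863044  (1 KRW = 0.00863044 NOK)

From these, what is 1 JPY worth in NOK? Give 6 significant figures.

1 JPY ÷ 0.121575 = 8.22538 KRW
8.22538 KRW × 0.00863044 = 0.0709886 NOK

JPY/NOK = 0.0709886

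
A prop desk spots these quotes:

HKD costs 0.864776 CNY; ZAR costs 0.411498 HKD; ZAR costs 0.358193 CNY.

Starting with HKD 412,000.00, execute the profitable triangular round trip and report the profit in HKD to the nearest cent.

Profitable loop is HKD → ZAR → CNY → HKD:
HKD 412,000.00 ÷ 0.411498 = ZAR 1,001,219.93
ZAR 1,001,219.93 × 0.358193 = CNY 358,629.97
CNY 358,629.97 ÷ 0.864776 = HKD 414,708.52
Profit = HKD 414,708.52 − HKD 412,000.00

Profit: HKD 2,708.52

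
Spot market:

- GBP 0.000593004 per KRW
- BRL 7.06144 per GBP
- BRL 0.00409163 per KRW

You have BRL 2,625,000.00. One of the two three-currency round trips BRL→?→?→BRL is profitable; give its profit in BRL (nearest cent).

Profit: BRL 61,481.47

Profitable loop is BRL → KRW → GBP → BRL:
BRL 2,625,000.00 ÷ 0.00409163 = KRW 641,553,611
KRW 641,553,611 × 0.000593004 = GBP 380,443.86
GBP 380,443.86 × 7.06144 = BRL 2,686,481.47
Profit = BRL 2,686,481.47 − BRL 2,625,000.00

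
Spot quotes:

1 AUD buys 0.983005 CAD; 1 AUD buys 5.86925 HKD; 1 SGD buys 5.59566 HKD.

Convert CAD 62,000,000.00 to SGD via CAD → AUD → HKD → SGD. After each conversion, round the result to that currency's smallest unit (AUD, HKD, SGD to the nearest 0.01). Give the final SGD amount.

SGD 66,155,697.54

CAD 62,000,000.00 ÷ 0.983005 = AUD 63,071,907.06
AUD 63,071,907.06 × 5.86925 = HKD 370,184,790.51
HKD 370,184,790.51 ÷ 5.59566 = SGD 66,155,697.54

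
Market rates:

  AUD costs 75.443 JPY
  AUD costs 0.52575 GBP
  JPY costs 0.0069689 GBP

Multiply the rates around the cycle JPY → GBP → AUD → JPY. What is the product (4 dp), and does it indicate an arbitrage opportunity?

Around JPY → GBP → AUD → JPY: 1 × 0.0069689 ÷ 0.52575 × 75.443 = 1.000009
Product ≈ 1 (deviation 0.001%, within rounding noise).

1.0000 (no arbitrage)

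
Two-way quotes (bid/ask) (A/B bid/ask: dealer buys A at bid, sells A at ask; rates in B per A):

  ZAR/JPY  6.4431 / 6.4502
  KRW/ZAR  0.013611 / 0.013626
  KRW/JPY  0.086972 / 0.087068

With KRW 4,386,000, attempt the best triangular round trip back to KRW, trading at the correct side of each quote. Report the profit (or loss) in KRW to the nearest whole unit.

Net profit: KRW 31,687

Best loop KRW → ZAR → JPY → KRW:
KRW 4,386,000 × 0.013611 (sell KRW at bid) = ZAR 59,697.85
ZAR 59,697.85 × 6.4431 (sell ZAR at bid) = JPY 384,639
JPY 384,639 ÷ 0.087068 (buy KRW at ask) = KRW 4,417,687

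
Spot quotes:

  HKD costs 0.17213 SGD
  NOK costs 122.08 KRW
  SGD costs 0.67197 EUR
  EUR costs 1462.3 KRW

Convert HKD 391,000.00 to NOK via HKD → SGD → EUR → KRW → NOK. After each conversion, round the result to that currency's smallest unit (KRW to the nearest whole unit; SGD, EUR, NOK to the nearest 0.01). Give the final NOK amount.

HKD 391,000.00 × 0.17213 = SGD 67,302.83
SGD 67,302.83 × 0.67197 = EUR 45,225.48
EUR 45,225.48 × 1462.3 = KRW 66,133,219
KRW 66,133,219 ÷ 122.08 = NOK 541,720.34

NOK 541,720.34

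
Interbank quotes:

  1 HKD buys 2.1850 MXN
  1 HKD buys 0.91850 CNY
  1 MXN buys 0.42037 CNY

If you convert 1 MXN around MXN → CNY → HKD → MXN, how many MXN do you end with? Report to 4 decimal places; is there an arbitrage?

Around MXN → CNY → HKD → MXN: 1 × 0.42037 ÷ 0.91850 × 2.1850 = 1.000009
Product ≈ 1 (deviation 0.001%, within rounding noise).

1.0000 (no arbitrage)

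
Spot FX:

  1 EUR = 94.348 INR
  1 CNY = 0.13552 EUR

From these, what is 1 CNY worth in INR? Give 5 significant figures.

CNY/INR = 12.786

1 CNY × 0.13552 = 0.13552 EUR
0.13552 EUR × 94.348 = 12.786 INR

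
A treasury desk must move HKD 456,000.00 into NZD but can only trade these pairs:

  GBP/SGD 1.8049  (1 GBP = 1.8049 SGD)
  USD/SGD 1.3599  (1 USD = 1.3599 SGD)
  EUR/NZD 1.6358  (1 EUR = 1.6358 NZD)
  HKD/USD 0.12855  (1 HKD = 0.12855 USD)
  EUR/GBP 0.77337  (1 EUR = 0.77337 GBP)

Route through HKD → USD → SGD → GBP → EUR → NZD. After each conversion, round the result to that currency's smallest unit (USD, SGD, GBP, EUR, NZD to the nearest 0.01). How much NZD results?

HKD 456,000.00 × 0.12855 = USD 58,618.80
USD 58,618.80 × 1.3599 = SGD 79,715.71
SGD 79,715.71 ÷ 1.8049 = GBP 44,166.28
GBP 44,166.28 ÷ 0.77337 = EUR 57,108.86
EUR 57,108.86 × 1.6358 = NZD 93,418.67

NZD 93,418.67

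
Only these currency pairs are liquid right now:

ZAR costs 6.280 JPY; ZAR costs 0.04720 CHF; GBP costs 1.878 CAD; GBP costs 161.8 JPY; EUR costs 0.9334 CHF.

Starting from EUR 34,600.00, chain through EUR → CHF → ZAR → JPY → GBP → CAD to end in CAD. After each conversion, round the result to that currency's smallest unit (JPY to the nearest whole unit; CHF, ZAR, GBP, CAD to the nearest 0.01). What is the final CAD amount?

EUR 34,600.00 × 0.9334 = CHF 32,295.64
CHF 32,295.64 ÷ 0.04720 = ZAR 684,229.66
ZAR 684,229.66 × 6.280 = JPY 4,296,962
JPY 4,296,962 ÷ 161.8 = GBP 26,557.24
GBP 26,557.24 × 1.878 = CAD 49,874.50

CAD 49,874.50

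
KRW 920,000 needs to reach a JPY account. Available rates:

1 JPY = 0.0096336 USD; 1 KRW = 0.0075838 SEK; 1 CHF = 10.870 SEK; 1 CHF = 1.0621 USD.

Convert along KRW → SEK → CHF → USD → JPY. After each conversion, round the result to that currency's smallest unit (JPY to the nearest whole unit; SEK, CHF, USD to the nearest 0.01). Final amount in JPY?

JPY 70,766

KRW 920,000 × 0.0075838 = SEK 6,977.10
SEK 6,977.10 ÷ 10.870 = CHF 641.87
CHF 641.87 × 1.0621 = USD 681.73
USD 681.73 ÷ 0.0096336 = JPY 70,766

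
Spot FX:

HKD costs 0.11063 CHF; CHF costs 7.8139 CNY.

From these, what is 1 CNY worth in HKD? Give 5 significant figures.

1 CNY ÷ 7.8139 = 0.127977 CHF
0.127977 CHF ÷ 0.11063 = 1.1568 HKD

CNY/HKD = 1.1568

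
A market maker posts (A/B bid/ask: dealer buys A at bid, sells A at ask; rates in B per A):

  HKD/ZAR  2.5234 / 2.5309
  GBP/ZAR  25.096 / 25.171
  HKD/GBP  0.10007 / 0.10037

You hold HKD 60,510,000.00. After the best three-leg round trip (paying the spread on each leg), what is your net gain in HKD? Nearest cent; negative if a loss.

Best loop HKD → ZAR → GBP → HKD:
HKD 60,510,000.00 × 2.5234 (sell HKD at bid) = ZAR 152,690,934.00
ZAR 152,690,934.00 ÷ 25.171 (buy GBP at ask) = GBP 6,066,144.93
GBP 6,066,144.93 ÷ 0.10037 (buy HKD at ask) = HKD 60,437,829.32

Net result: HKD -72,170.68 (no profitable arbitrage after spreads)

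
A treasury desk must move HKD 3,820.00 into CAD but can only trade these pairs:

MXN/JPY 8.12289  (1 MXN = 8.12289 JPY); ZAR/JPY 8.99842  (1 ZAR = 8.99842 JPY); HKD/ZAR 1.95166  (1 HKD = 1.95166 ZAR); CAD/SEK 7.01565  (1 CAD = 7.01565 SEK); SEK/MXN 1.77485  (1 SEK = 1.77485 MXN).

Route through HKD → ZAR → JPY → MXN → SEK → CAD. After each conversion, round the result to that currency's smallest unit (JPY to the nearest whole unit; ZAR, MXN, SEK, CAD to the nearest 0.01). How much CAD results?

CAD 663.27

HKD 3,820.00 × 1.95166 = ZAR 7,455.34
ZAR 7,455.34 × 8.99842 = JPY 67,086
JPY 67,086 ÷ 8.12289 = MXN 8,258.88
MXN 8,258.88 ÷ 1.77485 = SEK 4,653.28
SEK 4,653.28 ÷ 7.01565 = CAD 663.27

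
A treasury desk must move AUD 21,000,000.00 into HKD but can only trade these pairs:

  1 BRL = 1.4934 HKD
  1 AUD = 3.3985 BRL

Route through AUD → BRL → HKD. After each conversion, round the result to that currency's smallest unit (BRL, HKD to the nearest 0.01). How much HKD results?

HKD 106,581,717.90

AUD 21,000,000.00 × 3.3985 = BRL 71,368,500.00
BRL 71,368,500.00 × 1.4934 = HKD 106,581,717.90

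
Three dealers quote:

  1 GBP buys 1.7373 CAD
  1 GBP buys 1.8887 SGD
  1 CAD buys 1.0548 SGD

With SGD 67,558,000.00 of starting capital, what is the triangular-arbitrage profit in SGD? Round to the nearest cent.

Profit: SGD 2,071,748.05

Profitable loop is SGD → CAD → GBP → SGD:
SGD 67,558,000.00 ÷ 1.0548 = CAD 64,048,160.79
CAD 64,048,160.79 ÷ 1.7373 = GBP 36,866,494.44
GBP 36,866,494.44 × 1.8887 = SGD 69,629,748.05
Profit = SGD 69,629,748.05 − SGD 67,558,000.00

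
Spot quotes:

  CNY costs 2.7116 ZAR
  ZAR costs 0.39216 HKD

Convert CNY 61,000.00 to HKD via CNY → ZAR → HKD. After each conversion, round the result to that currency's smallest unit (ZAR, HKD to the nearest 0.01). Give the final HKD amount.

CNY 61,000.00 × 2.7116 = ZAR 165,407.60
ZAR 165,407.60 × 0.39216 = HKD 64,866.24

HKD 64,866.24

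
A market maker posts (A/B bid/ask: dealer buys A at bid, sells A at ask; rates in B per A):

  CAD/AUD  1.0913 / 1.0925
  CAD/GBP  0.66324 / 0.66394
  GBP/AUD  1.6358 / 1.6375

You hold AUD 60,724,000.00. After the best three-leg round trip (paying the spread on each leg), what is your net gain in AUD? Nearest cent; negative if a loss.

Best loop AUD → GBP → CAD → AUD:
AUD 60,724,000.00 ÷ 1.6375 (buy GBP at ask) = GBP 37,083,358.78
GBP 37,083,358.78 ÷ 0.66394 (buy CAD at ask) = CAD 55,853,478.90
CAD 55,853,478.90 × 1.0913 (sell CAD at bid) = AUD 60,952,901.52

Net profit: AUD 228,901.52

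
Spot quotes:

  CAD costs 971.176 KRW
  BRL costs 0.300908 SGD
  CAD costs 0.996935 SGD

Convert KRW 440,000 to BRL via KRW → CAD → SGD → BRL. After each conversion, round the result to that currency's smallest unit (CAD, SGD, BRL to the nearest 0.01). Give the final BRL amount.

BRL 1,501.02

KRW 440,000 ÷ 971.176 = CAD 453.06
CAD 453.06 × 0.996935 = SGD 451.67
SGD 451.67 ÷ 0.300908 = BRL 1,501.02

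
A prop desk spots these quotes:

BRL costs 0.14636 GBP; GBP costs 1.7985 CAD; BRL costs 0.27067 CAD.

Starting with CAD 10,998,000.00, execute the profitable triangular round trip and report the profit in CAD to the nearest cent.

Profit: CAD 310,916.44

Profitable loop is CAD → GBP → BRL → CAD:
CAD 10,998,000.00 ÷ 1.7985 = GBP 6,115,095.91
GBP 6,115,095.91 ÷ 0.14636 = BRL 41,781,196.46
BRL 41,781,196.46 × 0.27067 = CAD 11,308,916.44
Profit = CAD 11,308,916.44 − CAD 10,998,000.00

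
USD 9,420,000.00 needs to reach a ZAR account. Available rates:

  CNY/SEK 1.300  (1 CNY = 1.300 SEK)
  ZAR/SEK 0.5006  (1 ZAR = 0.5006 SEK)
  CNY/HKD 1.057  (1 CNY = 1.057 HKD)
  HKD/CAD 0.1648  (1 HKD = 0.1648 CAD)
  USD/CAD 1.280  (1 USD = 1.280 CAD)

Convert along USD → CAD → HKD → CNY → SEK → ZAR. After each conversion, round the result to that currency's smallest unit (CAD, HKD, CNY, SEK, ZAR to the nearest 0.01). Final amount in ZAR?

ZAR 179,755,085.00

USD 9,420,000.00 × 1.280 = CAD 12,057,600.00
CAD 12,057,600.00 ÷ 0.1648 = HKD 73,165,048.54
HKD 73,165,048.54 ÷ 1.057 = CNY 69,219,535.04
CNY 69,219,535.04 × 1.300 = SEK 89,985,395.55
SEK 89,985,395.55 ÷ 0.5006 = ZAR 179,755,085.00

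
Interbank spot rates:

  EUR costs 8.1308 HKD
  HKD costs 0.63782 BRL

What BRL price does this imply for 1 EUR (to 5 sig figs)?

EUR/BRL = 5.1860

1 EUR × 8.1308 = 8.1308 HKD
8.1308 HKD × 0.63782 = 5.18599 BRL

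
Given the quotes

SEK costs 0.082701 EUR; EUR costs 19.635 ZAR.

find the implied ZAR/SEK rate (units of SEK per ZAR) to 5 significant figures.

ZAR/SEK = 0.61583

1 ZAR ÷ 19.635 = 0.0509295 EUR
0.0509295 EUR ÷ 0.082701 = 0.615826 SEK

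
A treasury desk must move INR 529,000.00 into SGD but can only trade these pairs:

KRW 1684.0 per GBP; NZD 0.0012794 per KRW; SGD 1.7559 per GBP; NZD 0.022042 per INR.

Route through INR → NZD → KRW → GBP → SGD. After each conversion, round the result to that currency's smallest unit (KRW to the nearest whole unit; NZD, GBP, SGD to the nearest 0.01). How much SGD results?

INR 529,000.00 × 0.022042 = NZD 11,660.22
NZD 11,660.22 ÷ 0.0012794 = KRW 9,113,819
KRW 9,113,819 ÷ 1684.0 = GBP 5,412.01
GBP 5,412.01 × 1.7559 = SGD 9,502.95

SGD 9,502.95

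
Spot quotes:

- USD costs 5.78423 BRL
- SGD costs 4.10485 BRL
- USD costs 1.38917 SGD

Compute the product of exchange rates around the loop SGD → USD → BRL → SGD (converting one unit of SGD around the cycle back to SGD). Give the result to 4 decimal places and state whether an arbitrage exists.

Around SGD → USD → BRL → SGD: 1 ÷ 1.38917 × 5.78423 ÷ 4.10485 = 1.014362
Product > 1; profitable direction is SGD → USD → BRL → SGD.

1.0144 (arbitrage exists)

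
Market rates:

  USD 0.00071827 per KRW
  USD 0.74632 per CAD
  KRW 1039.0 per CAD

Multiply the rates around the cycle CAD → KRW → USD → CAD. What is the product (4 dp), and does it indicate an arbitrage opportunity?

Around CAD → KRW → USD → CAD: 1 × 1039.0 × 0.00071827 ÷ 0.74632 = 0.999950
Product ≈ 1 (deviation 0.005%, within rounding noise).

0.9999 (no arbitrage)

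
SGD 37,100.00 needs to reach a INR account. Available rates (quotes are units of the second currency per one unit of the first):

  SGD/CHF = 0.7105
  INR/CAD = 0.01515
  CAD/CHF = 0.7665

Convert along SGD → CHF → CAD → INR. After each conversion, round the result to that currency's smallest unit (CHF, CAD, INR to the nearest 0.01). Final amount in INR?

INR 2,269,933.99

SGD 37,100.00 × 0.7105 = CHF 26,359.55
CHF 26,359.55 ÷ 0.7665 = CAD 34,389.50
CAD 34,389.50 ÷ 0.01515 = INR 2,269,933.99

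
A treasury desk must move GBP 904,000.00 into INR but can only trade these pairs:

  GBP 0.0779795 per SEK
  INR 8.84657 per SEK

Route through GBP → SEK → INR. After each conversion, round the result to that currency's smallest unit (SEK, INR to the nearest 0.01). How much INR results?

INR 102,556,431.86

GBP 904,000.00 ÷ 0.0779795 = SEK 11,592,790.41
SEK 11,592,790.41 × 8.84657 = INR 102,556,431.86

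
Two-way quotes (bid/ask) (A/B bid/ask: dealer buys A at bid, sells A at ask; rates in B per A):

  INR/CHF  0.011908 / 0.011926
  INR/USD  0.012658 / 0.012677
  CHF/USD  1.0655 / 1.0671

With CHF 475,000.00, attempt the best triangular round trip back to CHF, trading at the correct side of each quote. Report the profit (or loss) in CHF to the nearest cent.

Net profit: CHF 411.19

Best loop CHF → USD → INR → CHF:
CHF 475,000.00 × 1.0655 (sell CHF at bid) = USD 506,112.50
USD 506,112.50 ÷ 0.012677 (buy INR at ask) = INR 39,923,680.68
INR 39,923,680.68 × 0.011908 (sell INR at bid) = CHF 475,411.19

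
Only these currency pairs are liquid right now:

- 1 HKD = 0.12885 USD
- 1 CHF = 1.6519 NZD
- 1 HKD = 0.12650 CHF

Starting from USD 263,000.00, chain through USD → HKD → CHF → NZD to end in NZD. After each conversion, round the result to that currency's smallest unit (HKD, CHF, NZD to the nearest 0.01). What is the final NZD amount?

NZD 426,526.10

USD 263,000.00 ÷ 0.12885 = HKD 2,041,133.10
HKD 2,041,133.10 × 0.12650 = CHF 258,203.34
CHF 258,203.34 × 1.6519 = NZD 426,526.10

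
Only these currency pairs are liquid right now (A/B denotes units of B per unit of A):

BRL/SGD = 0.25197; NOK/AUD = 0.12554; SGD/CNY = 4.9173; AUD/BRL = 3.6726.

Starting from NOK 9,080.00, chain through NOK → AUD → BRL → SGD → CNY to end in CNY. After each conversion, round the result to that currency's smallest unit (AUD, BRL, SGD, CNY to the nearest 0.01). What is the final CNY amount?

CNY 5,187.01

NOK 9,080.00 × 0.12554 = AUD 1,139.90
AUD 1,139.90 × 3.6726 = BRL 4,186.40
BRL 4,186.40 × 0.25197 = SGD 1,054.85
SGD 1,054.85 × 4.9173 = CNY 5,187.01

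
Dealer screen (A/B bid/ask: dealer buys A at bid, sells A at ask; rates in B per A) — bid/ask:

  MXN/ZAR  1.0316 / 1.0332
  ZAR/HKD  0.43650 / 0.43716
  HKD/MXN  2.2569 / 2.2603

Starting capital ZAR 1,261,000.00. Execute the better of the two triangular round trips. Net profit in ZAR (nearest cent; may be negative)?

Best loop ZAR → HKD → MXN → ZAR:
ZAR 1,261,000.00 × 0.43650 (sell ZAR at bid) = HKD 550,426.50
HKD 550,426.50 × 2.2569 (sell HKD at bid) = MXN 1,242,257.57
MXN 1,242,257.57 × 1.0316 (sell MXN at bid) = ZAR 1,281,512.91

Net profit: ZAR 20,512.91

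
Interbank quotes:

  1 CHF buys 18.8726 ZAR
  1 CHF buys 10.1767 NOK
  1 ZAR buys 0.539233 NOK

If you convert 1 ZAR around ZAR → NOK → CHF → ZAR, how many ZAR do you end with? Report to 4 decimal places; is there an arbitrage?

Around ZAR → NOK → CHF → ZAR: 1 × 0.539233 ÷ 10.1767 × 18.8726 = 1.000003
Product ≈ 1 (deviation 0.000%, within rounding noise).

1.0000 (no arbitrage)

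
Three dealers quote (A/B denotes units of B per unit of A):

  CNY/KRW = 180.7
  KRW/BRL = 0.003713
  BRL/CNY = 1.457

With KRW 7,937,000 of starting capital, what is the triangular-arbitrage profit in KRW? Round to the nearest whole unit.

Profit: KRW 182,209

Profitable loop is KRW → CNY → BRL → KRW:
KRW 7,937,000 ÷ 180.7 = CNY 43,923.63
CNY 43,923.63 ÷ 1.457 = BRL 30,146.62
BRL 30,146.62 ÷ 0.003713 = KRW 8,119,209
Profit = KRW 8,119,209 − KRW 7,937,000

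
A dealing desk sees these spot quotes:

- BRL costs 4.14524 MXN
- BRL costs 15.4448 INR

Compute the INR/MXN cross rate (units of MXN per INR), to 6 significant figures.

1 INR ÷ 15.4448 = 0.0647467 BRL
0.0647467 BRL × 4.14524 = 0.268391 MXN

INR/MXN = 0.268391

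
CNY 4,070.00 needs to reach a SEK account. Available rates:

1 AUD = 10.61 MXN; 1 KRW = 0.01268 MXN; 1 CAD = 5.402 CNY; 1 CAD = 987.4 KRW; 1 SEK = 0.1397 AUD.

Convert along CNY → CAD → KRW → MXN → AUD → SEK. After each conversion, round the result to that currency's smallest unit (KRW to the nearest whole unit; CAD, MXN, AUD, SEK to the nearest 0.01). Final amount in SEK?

SEK 6,364.14

CNY 4,070.00 ÷ 5.402 = CAD 753.42
CAD 753.42 × 987.4 = KRW 743,927
KRW 743,927 × 0.01268 = MXN 9,432.99
MXN 9,432.99 ÷ 10.61 = AUD 889.07
AUD 889.07 ÷ 0.1397 = SEK 6,364.14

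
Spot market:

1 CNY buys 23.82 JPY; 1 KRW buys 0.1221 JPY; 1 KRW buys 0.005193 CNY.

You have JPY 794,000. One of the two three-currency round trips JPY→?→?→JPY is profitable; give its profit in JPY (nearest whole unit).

Profit: JPY 10,387

Profitable loop is JPY → KRW → CNY → JPY:
JPY 794,000 ÷ 0.1221 = KRW 6,502,867
KRW 6,502,867 × 0.005193 = CNY 33,769.39
CNY 33,769.39 × 23.82 = JPY 804,387
Profit = JPY 804,387 − JPY 794,000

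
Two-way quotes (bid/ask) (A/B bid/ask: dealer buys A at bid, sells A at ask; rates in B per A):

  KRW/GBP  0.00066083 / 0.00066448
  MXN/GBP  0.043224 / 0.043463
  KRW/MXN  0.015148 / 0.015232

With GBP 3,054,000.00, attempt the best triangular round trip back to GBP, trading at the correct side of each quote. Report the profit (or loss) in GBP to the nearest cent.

Best loop GBP → MXN → KRW → GBP:
GBP 3,054,000.00 ÷ 0.043463 (buy MXN at ask) = MXN 70,266,663.60
MXN 70,266,663.60 ÷ 0.015232 (buy KRW at ask) = KRW 4,613,095,037
KRW 4,613,095,037 × 0.00066083 (sell KRW at bid) = GBP 3,048,471.59

Net result: GBP -5,528.41 (no profitable arbitrage after spreads)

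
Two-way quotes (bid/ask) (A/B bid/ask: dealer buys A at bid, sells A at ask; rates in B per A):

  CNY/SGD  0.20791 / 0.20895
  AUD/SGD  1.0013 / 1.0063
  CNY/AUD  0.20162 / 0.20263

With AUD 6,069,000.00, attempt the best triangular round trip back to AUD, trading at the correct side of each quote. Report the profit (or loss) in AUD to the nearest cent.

Best loop AUD → CNY → SGD → AUD:
AUD 6,069,000.00 ÷ 0.20263 (buy CNY at ask) = CNY 29,951,142.48
CNY 29,951,142.48 × 0.20791 (sell CNY at bid) = SGD 6,227,142.03
SGD 6,227,142.03 ÷ 1.0063 (buy AUD at ask) = AUD 6,188,156.65

Net profit: AUD 119,156.65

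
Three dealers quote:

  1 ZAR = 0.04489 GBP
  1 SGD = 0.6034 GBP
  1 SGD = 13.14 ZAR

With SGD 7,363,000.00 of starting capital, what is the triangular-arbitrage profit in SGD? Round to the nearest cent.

Profitable loop is SGD → GBP → ZAR → SGD:
SGD 7,363,000.00 × 0.6034 = GBP 4,442,834.20
GBP 4,442,834.20 ÷ 0.04489 = ZAR 98,971,579.42
ZAR 98,971,579.42 ÷ 13.14 = SGD 7,532,083.67
Profit = SGD 7,532,083.67 − SGD 7,363,000.00

Profit: SGD 169,083.67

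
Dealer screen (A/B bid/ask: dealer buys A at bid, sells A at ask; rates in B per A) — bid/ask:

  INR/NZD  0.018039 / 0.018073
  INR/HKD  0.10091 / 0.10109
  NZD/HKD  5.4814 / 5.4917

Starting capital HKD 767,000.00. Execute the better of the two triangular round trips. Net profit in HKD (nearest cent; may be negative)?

Best loop HKD → NZD → INR → HKD:
HKD 767,000.00 ÷ 5.4917 (buy NZD at ask) = NZD 139,665.31
NZD 139,665.31 ÷ 0.018073 (buy INR at ask) = INR 7,727,843.36
INR 7,727,843.36 × 0.10091 (sell INR at bid) = HKD 779,816.67

Net profit: HKD 12,816.67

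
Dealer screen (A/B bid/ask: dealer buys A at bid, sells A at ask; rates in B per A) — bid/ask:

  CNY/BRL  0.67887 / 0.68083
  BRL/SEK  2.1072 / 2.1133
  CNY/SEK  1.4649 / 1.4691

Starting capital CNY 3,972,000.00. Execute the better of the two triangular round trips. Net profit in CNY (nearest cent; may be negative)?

Net profit: CNY 72,058.06

Best loop CNY → SEK → BRL → CNY:
CNY 3,972,000.00 × 1.4649 (sell CNY at bid) = SEK 5,818,582.80
SEK 5,818,582.80 ÷ 2.1133 (buy BRL at ask) = BRL 2,753,316.05
BRL 2,753,316.05 ÷ 0.68083 (buy CNY at ask) = CNY 4,044,058.06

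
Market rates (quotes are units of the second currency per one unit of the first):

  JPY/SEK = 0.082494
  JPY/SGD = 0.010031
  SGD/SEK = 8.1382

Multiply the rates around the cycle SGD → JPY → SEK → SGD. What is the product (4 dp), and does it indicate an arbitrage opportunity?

Around SGD → JPY → SEK → SGD: 1 ÷ 0.010031 × 0.082494 ÷ 8.1382 = 1.010531
Product > 1; profitable direction is SGD → JPY → SEK → SGD.

1.0105 (arbitrage exists)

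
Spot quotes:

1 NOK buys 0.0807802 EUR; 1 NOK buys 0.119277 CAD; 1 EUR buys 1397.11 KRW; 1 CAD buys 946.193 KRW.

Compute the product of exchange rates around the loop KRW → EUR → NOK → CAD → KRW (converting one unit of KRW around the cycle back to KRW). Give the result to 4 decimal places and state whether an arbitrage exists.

Around KRW → EUR → NOK → CAD → KRW: 1 ÷ 1397.11 ÷ 0.0807802 × 0.119277 × 946.193 = 1.000002
Product ≈ 1 (deviation 0.000%, within rounding noise).

1.0000 (no arbitrage)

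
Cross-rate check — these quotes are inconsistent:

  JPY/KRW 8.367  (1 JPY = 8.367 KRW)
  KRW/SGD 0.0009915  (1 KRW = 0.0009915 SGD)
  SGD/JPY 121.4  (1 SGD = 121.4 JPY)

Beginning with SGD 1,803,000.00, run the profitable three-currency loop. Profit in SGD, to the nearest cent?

Profit: SGD 12,837.17

Profitable loop is SGD → JPY → KRW → SGD:
SGD 1,803,000.00 × 121.4 = JPY 218,884,200
JPY 218,884,200 × 8.367 = KRW 1,831,404,101
KRW 1,831,404,101 × 0.0009915 = SGD 1,815,837.17
Profit = SGD 1,815,837.17 − SGD 1,803,000.00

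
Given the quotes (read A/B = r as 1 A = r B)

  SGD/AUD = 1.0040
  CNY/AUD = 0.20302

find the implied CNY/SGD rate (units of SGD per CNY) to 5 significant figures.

1 CNY × 0.20302 = 0.20302 AUD
0.20302 AUD ÷ 1.0040 = 0.202211 SGD

CNY/SGD = 0.20221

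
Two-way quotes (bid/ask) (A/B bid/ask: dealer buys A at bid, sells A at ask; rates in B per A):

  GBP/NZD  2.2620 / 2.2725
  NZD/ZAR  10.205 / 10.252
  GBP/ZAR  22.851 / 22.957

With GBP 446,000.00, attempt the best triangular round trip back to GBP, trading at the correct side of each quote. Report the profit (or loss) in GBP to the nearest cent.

Net profit: GBP 2,461.67

Best loop GBP → NZD → ZAR → GBP:
GBP 446,000.00 × 2.2620 (sell GBP at bid) = NZD 1,008,852.00
NZD 1,008,852.00 × 10.205 (sell NZD at bid) = ZAR 10,295,334.66
ZAR 10,295,334.66 ÷ 22.957 (buy GBP at ask) = GBP 448,461.67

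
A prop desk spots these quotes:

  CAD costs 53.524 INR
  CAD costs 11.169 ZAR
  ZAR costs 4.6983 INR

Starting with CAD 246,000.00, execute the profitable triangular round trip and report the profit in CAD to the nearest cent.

Profit: CAD 4,916.16

Profitable loop is CAD → INR → ZAR → CAD:
CAD 246,000.00 × 53.524 = INR 13,166,904.00
INR 13,166,904.00 ÷ 4.6983 = ZAR 2,802,482.60
ZAR 2,802,482.60 ÷ 11.169 = CAD 250,916.16
Profit = CAD 250,916.16 − CAD 246,000.00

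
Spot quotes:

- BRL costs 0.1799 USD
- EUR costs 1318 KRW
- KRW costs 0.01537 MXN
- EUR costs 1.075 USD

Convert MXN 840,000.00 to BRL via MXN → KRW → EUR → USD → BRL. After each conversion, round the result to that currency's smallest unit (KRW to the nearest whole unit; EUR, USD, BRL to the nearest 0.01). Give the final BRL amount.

MXN 840,000.00 ÷ 0.01537 = KRW 54,651,919
KRW 54,651,919 ÷ 1318 = EUR 41,465.80
EUR 41,465.80 × 1.075 = USD 44,575.74
USD 44,575.74 ÷ 0.1799 = BRL 247,780.66

BRL 247,780.66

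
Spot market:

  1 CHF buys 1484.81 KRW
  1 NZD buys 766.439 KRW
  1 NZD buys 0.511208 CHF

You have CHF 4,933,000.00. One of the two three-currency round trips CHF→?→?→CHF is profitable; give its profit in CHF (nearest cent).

Profit: CHF 48,041.79

Profitable loop is CHF → NZD → KRW → CHF:
CHF 4,933,000.00 ÷ 0.511208 = NZD 9,649,692.49
NZD 9,649,692.49 × 766.439 = KRW 7,395,900,665
KRW 7,395,900,665 ÷ 1484.81 = CHF 4,981,041.79
Profit = CHF 4,981,041.79 − CHF 4,933,000.00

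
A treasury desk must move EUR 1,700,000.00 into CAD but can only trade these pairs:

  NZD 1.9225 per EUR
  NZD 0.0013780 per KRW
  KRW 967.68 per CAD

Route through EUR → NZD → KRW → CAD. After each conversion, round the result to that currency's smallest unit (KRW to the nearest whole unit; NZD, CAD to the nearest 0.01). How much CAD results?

CAD 2,450,949.07

EUR 1,700,000.00 × 1.9225 = NZD 3,268,250.00
NZD 3,268,250.00 ÷ 0.0013780 = KRW 2,371,734,398
KRW 2,371,734,398 ÷ 967.68 = CAD 2,450,949.07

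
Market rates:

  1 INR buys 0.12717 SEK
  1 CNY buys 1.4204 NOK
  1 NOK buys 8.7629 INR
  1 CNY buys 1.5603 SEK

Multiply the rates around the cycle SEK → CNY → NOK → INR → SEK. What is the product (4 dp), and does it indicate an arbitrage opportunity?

1.0145 (arbitrage exists)

Around SEK → CNY → NOK → INR → SEK: 1 ÷ 1.5603 × 1.4204 × 8.7629 × 0.12717 = 1.014460
Product > 1; profitable direction is SEK → CNY → NOK → INR → SEK.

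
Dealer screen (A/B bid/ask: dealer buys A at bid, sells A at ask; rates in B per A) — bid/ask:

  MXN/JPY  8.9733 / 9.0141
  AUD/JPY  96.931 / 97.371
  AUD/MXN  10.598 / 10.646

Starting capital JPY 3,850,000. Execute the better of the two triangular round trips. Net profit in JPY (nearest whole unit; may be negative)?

Net profit: JPY 38,791

Best loop JPY → MXN → AUD → JPY:
JPY 3,850,000 ÷ 9.0141 (buy MXN at ask) = MXN 427,108.64
MXN 427,108.64 ÷ 10.646 (buy AUD at ask) = AUD 40,119.17
AUD 40,119.17 × 96.931 (sell AUD at bid) = JPY 3,888,791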